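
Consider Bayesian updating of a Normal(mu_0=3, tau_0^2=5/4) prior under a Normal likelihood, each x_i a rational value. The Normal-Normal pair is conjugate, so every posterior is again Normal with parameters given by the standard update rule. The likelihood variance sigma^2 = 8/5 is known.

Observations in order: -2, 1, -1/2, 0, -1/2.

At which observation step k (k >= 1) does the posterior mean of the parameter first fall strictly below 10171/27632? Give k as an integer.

obs 1: x=-2 → posterior Normal(46/57, 40/57)
obs 2: x=1 → posterior Normal(71/82, 20/41)
obs 3: x=-1/2 → posterior Normal(117/214, 40/107)
obs 4: x=0 → posterior Normal(39/88, 10/33)
obs 5: x=-1/2 → posterior Normal(46/157, 40/157)

k = 5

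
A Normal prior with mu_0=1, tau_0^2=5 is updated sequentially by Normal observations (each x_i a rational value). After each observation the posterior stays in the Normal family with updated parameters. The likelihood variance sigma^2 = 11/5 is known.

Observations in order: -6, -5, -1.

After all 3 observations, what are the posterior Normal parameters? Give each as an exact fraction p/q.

obs 1: x=-6 → posterior Normal(-139/36, 55/36)
obs 2: x=-5 → posterior Normal(-264/61, 55/61)
obs 3: x=-1 → posterior Normal(-289/86, 55/86)

mu_0=-289/86, tau_0^2=55/86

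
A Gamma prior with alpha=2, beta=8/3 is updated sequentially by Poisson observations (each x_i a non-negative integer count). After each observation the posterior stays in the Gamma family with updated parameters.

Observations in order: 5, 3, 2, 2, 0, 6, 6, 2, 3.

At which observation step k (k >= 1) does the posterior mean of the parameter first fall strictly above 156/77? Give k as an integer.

k = 2

obs 1: x=5 → posterior Gamma(7, 11/3)
obs 2: x=3 → posterior Gamma(10, 14/3)
obs 3: x=2 → posterior Gamma(12, 17/3)
obs 4: x=2 → posterior Gamma(14, 20/3)
obs 5: x=0 → posterior Gamma(14, 23/3)
obs 6: x=6 → posterior Gamma(20, 26/3)
obs 7: x=6 → posterior Gamma(26, 29/3)
obs 8: x=2 → posterior Gamma(28, 32/3)
obs 9: x=3 → posterior Gamma(31, 35/3)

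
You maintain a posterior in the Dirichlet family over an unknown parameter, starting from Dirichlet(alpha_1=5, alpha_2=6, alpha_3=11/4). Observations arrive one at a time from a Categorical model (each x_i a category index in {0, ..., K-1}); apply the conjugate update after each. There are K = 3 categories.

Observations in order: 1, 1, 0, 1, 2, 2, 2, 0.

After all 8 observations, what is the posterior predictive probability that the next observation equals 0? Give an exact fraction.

obs 1: x=1 → posterior Dirichlet(5, 7, 11/4)
obs 2: x=1 → posterior Dirichlet(5, 8, 11/4)
obs 3: x=0 → posterior Dirichlet(6, 8, 11/4)
obs 4: x=1 → posterior Dirichlet(6, 9, 11/4)
obs 5: x=2 → posterior Dirichlet(6, 9, 15/4)
obs 6: x=2 → posterior Dirichlet(6, 9, 19/4)
obs 7: x=2 → posterior Dirichlet(6, 9, 23/4)
obs 8: x=0 → posterior Dirichlet(7, 9, 23/4)

28/87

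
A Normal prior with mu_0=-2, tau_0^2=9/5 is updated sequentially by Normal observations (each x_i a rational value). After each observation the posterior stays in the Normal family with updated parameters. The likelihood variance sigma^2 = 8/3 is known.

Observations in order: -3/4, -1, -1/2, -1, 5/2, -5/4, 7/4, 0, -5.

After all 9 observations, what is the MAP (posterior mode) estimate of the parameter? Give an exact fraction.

-887/1132

obs 1: x=-3/4 → posterior Normal(-401/268, 72/67)
obs 2: x=-1 → posterior Normal(-509/376, 36/47)
obs 3: x=-1/2 → posterior Normal(-563/484, 72/121)
obs 4: x=-1 → posterior Normal(-671/592, 18/37)
obs 5: x=5/2 → posterior Normal(-401/700, 72/175)
obs 6: x=-5/4 → posterior Normal(-67/101, 36/101)
obs 7: x=7/4 → posterior Normal(-347/916, 72/229)
obs 8: x=0 → posterior Normal(-347/1024, 9/32)
obs 9: x=-5 → posterior Normal(-887/1132, 72/283)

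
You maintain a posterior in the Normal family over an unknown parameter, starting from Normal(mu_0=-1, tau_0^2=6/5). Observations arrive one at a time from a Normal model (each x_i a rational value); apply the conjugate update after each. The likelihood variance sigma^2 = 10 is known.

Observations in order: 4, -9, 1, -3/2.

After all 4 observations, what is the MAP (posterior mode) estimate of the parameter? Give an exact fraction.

-83/74

obs 1: x=4 → posterior Normal(-13/28, 15/14)
obs 2: x=-9 → posterior Normal(-40/31, 30/31)
obs 3: x=1 → posterior Normal(-37/34, 15/17)
obs 4: x=-3/2 → posterior Normal(-83/74, 30/37)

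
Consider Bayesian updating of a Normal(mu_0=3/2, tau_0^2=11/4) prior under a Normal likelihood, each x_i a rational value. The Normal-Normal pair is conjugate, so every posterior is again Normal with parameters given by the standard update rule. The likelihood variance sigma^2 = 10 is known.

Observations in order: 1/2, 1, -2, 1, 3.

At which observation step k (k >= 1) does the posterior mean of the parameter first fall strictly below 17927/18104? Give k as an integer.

k = 3

obs 1: x=1/2 → posterior Normal(131/102, 110/51)
obs 2: x=1 → posterior Normal(153/124, 55/31)
obs 3: x=-2 → posterior Normal(109/146, 110/73)
obs 4: x=1 → posterior Normal(131/168, 55/42)
obs 5: x=3 → posterior Normal(197/190, 22/19)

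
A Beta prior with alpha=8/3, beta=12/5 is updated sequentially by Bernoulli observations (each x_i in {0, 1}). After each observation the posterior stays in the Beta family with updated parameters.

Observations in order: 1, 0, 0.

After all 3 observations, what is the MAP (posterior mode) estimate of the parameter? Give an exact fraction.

obs 1: x=1 → posterior Beta(11/3, 12/5)
obs 2: x=0 → posterior Beta(11/3, 17/5)
obs 3: x=0 → posterior Beta(11/3, 22/5)

40/91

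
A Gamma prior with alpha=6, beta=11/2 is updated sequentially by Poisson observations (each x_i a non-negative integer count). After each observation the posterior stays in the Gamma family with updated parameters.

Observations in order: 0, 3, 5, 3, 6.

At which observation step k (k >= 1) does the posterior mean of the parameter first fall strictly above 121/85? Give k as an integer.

obs 1: x=0 → posterior Gamma(6, 13/2)
obs 2: x=3 → posterior Gamma(9, 15/2)
obs 3: x=5 → posterior Gamma(14, 17/2)
obs 4: x=3 → posterior Gamma(17, 19/2)
obs 5: x=6 → posterior Gamma(23, 21/2)

k = 3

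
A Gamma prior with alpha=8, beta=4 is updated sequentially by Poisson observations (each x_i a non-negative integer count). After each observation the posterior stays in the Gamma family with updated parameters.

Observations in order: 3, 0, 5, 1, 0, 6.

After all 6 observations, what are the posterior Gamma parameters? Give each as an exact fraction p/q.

obs 1: x=3 → posterior Gamma(11, 5)
obs 2: x=0 → posterior Gamma(11, 6)
obs 3: x=5 → posterior Gamma(16, 7)
obs 4: x=1 → posterior Gamma(17, 8)
obs 5: x=0 → posterior Gamma(17, 9)
obs 6: x=6 → posterior Gamma(23, 10)

alpha=23, beta=10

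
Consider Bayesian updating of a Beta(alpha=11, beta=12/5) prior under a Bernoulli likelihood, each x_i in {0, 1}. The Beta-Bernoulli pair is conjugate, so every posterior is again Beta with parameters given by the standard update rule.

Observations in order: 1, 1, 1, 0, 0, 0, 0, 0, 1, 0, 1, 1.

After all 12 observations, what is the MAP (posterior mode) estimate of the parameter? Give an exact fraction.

80/117

obs 1: x=1 → posterior Beta(12, 12/5)
obs 2: x=1 → posterior Beta(13, 12/5)
obs 3: x=1 → posterior Beta(14, 12/5)
obs 4: x=0 → posterior Beta(14, 17/5)
obs 5: x=0 → posterior Beta(14, 22/5)
obs 6: x=0 → posterior Beta(14, 27/5)
obs 7: x=0 → posterior Beta(14, 32/5)
obs 8: x=0 → posterior Beta(14, 37/5)
obs 9: x=1 → posterior Beta(15, 37/5)
obs 10: x=0 → posterior Beta(15, 42/5)
obs 11: x=1 → posterior Beta(16, 42/5)
obs 12: x=1 → posterior Beta(17, 42/5)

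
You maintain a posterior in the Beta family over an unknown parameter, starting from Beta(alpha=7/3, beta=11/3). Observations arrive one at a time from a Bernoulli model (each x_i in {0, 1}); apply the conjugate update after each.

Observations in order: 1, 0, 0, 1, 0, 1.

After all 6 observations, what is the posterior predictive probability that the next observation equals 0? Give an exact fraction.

5/9

obs 1: x=1 → posterior Beta(10/3, 11/3)
obs 2: x=0 → posterior Beta(10/3, 14/3)
obs 3: x=0 → posterior Beta(10/3, 17/3)
obs 4: x=1 → posterior Beta(13/3, 17/3)
obs 5: x=0 → posterior Beta(13/3, 20/3)
obs 6: x=1 → posterior Beta(16/3, 20/3)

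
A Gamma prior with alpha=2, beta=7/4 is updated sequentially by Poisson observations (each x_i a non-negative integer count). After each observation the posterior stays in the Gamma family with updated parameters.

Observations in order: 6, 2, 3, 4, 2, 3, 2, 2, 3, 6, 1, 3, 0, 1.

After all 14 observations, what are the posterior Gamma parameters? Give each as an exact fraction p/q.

obs 1: x=6 → posterior Gamma(8, 11/4)
obs 2: x=2 → posterior Gamma(10, 15/4)
obs 3: x=3 → posterior Gamma(13, 19/4)
obs 4: x=4 → posterior Gamma(17, 23/4)
obs 5: x=2 → posterior Gamma(19, 27/4)
obs 6: x=3 → posterior Gamma(22, 31/4)
obs 7: x=2 → posterior Gamma(24, 35/4)
obs 8: x=2 → posterior Gamma(26, 39/4)
obs 9: x=3 → posterior Gamma(29, 43/4)
obs 10: x=6 → posterior Gamma(35, 47/4)
obs 11: x=1 → posterior Gamma(36, 51/4)
obs 12: x=3 → posterior Gamma(39, 55/4)
obs 13: x=0 → posterior Gamma(39, 59/4)
obs 14: x=1 → posterior Gamma(40, 63/4)

alpha=40, beta=63/4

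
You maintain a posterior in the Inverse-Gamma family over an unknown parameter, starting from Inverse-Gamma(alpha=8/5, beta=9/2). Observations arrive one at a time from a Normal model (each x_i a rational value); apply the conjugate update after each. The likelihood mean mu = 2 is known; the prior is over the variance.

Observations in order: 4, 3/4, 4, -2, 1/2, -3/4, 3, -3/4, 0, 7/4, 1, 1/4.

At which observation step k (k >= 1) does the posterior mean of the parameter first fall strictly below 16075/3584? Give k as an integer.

obs 1: x=4 → posterior Inverse-Gamma(21/10, 13/2)
obs 2: x=3/4 → posterior Inverse-Gamma(13/5, 233/32)
obs 3: x=4 → posterior Inverse-Gamma(31/10, 297/32)
obs 4: x=-2 → posterior Inverse-Gamma(18/5, 553/32)
obs 5: x=1/2 → posterior Inverse-Gamma(41/10, 589/32)
obs 6: x=-3/4 → posterior Inverse-Gamma(23/5, 355/16)
obs 7: x=3 → posterior Inverse-Gamma(51/10, 363/16)
obs 8: x=-3/4 → posterior Inverse-Gamma(28/5, 847/32)
obs 9: x=0 → posterior Inverse-Gamma(61/10, 911/32)
obs 10: x=7/4 → posterior Inverse-Gamma(33/5, 57/2)
obs 11: x=1 → posterior Inverse-Gamma(71/10, 29)
obs 12: x=1/4 → posterior Inverse-Gamma(38/5, 977/32)

k = 3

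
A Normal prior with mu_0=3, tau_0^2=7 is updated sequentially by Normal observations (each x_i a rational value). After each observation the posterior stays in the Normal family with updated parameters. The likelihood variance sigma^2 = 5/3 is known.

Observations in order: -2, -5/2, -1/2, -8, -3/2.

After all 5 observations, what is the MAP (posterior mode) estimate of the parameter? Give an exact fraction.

obs 1: x=-2 → posterior Normal(-27/26, 35/26)
obs 2: x=-5/2 → posterior Normal(-159/94, 35/47)
obs 3: x=-1/2 → posterior Normal(-45/34, 35/68)
obs 4: x=-8 → posterior Normal(-258/89, 35/89)
obs 5: x=-3/2 → posterior Normal(-579/220, 7/22)

-579/220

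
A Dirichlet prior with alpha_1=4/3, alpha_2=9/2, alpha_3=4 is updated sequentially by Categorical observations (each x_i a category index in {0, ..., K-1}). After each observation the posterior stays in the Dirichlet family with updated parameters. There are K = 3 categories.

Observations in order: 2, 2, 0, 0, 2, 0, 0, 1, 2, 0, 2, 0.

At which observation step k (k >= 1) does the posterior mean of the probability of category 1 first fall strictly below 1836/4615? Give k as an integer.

k = 2

obs 1: x=2 → posterior Dirichlet(4/3, 9/2, 5)
obs 2: x=2 → posterior Dirichlet(4/3, 9/2, 6)
obs 3: x=0 → posterior Dirichlet(7/3, 9/2, 6)
obs 4: x=0 → posterior Dirichlet(10/3, 9/2, 6)
obs 5: x=2 → posterior Dirichlet(10/3, 9/2, 7)
obs 6: x=0 → posterior Dirichlet(13/3, 9/2, 7)
obs 7: x=0 → posterior Dirichlet(16/3, 9/2, 7)
obs 8: x=1 → posterior Dirichlet(16/3, 11/2, 7)
obs 9: x=2 → posterior Dirichlet(16/3, 11/2, 8)
obs 10: x=0 → posterior Dirichlet(19/3, 11/2, 8)
obs 11: x=2 → posterior Dirichlet(19/3, 11/2, 9)
obs 12: x=0 → posterior Dirichlet(22/3, 11/2, 9)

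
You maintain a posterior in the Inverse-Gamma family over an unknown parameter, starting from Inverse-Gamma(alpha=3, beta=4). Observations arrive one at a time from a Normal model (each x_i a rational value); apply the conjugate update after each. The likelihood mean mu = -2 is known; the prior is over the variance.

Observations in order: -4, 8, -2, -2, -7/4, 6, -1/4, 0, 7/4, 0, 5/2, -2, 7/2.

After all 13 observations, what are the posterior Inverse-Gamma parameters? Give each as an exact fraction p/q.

obs 1: x=-4 → posterior Inverse-Gamma(7/2, 6)
obs 2: x=8 → posterior Inverse-Gamma(4, 56)
obs 3: x=-2 → posterior Inverse-Gamma(9/2, 56)
obs 4: x=-2 → posterior Inverse-Gamma(5, 56)
obs 5: x=-7/4 → posterior Inverse-Gamma(11/2, 1793/32)
obs 6: x=6 → posterior Inverse-Gamma(6, 2817/32)
obs 7: x=-1/4 → posterior Inverse-Gamma(13/2, 1433/16)
obs 8: x=0 → posterior Inverse-Gamma(7, 1465/16)
obs 9: x=7/4 → posterior Inverse-Gamma(15/2, 3155/32)
obs 10: x=0 → posterior Inverse-Gamma(8, 3219/32)
obs 11: x=5/2 → posterior Inverse-Gamma(17/2, 3543/32)
obs 12: x=-2 → posterior Inverse-Gamma(9, 3543/32)
obs 13: x=7/2 → posterior Inverse-Gamma(19/2, 4027/32)

alpha=19/2, beta=4027/32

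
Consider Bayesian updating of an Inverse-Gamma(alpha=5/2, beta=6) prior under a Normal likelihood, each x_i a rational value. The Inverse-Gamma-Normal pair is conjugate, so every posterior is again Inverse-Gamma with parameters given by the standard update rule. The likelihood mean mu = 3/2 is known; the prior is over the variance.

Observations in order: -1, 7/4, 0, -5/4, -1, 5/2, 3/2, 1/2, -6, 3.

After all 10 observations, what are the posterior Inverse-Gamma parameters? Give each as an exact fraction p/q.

obs 1: x=-1 → posterior Inverse-Gamma(3, 73/8)
obs 2: x=7/4 → posterior Inverse-Gamma(7/2, 293/32)
obs 3: x=0 → posterior Inverse-Gamma(4, 329/32)
obs 4: x=-5/4 → posterior Inverse-Gamma(9/2, 225/16)
obs 5: x=-1 → posterior Inverse-Gamma(5, 275/16)
obs 6: x=5/2 → posterior Inverse-Gamma(11/2, 283/16)
obs 7: x=3/2 → posterior Inverse-Gamma(6, 283/16)
obs 8: x=1/2 → posterior Inverse-Gamma(13/2, 291/16)
obs 9: x=-6 → posterior Inverse-Gamma(7, 741/16)
obs 10: x=3 → posterior Inverse-Gamma(15/2, 759/16)

alpha=15/2, beta=759/16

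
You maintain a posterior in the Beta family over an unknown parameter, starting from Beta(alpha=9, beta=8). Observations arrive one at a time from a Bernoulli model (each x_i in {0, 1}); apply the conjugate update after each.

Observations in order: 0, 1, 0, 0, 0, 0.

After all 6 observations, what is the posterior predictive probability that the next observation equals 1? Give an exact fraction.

10/23

obs 1: x=0 → posterior Beta(9, 9)
obs 2: x=1 → posterior Beta(10, 9)
obs 3: x=0 → posterior Beta(10, 10)
obs 4: x=0 → posterior Beta(10, 11)
obs 5: x=0 → posterior Beta(10, 12)
obs 6: x=0 → posterior Beta(10, 13)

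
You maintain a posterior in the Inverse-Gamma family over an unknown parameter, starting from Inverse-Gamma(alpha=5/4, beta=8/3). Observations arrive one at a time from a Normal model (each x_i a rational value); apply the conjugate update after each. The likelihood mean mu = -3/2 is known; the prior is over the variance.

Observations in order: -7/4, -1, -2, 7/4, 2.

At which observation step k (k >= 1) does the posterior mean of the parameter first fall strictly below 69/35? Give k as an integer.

k = 3

obs 1: x=-7/4 → posterior Inverse-Gamma(7/4, 259/96)
obs 2: x=-1 → posterior Inverse-Gamma(9/4, 271/96)
obs 3: x=-2 → posterior Inverse-Gamma(11/4, 283/96)
obs 4: x=7/4 → posterior Inverse-Gamma(13/4, 395/48)
obs 5: x=2 → posterior Inverse-Gamma(15/4, 689/48)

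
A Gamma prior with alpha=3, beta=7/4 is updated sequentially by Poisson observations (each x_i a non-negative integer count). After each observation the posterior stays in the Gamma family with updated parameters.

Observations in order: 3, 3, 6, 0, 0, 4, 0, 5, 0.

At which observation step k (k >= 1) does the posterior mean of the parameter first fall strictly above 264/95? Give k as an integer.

obs 1: x=3 → posterior Gamma(6, 11/4)
obs 2: x=3 → posterior Gamma(9, 15/4)
obs 3: x=6 → posterior Gamma(15, 19/4)
obs 4: x=0 → posterior Gamma(15, 23/4)
obs 5: x=0 → posterior Gamma(15, 27/4)
obs 6: x=4 → posterior Gamma(19, 31/4)
obs 7: x=0 → posterior Gamma(19, 35/4)
obs 8: x=5 → posterior Gamma(24, 39/4)
obs 9: x=0 → posterior Gamma(24, 43/4)

k = 3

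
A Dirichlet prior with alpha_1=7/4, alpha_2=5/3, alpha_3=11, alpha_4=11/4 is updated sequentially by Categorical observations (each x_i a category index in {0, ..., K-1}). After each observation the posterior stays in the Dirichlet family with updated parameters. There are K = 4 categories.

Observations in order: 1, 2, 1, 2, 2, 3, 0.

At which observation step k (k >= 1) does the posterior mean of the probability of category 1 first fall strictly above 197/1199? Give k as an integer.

k = 3

obs 1: x=1 → posterior Dirichlet(7/4, 8/3, 11, 11/4)
obs 2: x=2 → posterior Dirichlet(7/4, 8/3, 12, 11/4)
obs 3: x=1 → posterior Dirichlet(7/4, 11/3, 12, 11/4)
obs 4: x=2 → posterior Dirichlet(7/4, 11/3, 13, 11/4)
obs 5: x=2 → posterior Dirichlet(7/4, 11/3, 14, 11/4)
obs 6: x=3 → posterior Dirichlet(7/4, 11/3, 14, 15/4)
obs 7: x=0 → posterior Dirichlet(11/4, 11/3, 14, 15/4)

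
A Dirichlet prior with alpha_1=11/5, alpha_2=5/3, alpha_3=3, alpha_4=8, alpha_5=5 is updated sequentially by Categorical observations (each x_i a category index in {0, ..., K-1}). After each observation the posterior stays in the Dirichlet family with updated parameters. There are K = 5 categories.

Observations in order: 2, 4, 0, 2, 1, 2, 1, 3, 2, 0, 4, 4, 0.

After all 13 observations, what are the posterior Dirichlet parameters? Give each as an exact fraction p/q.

alpha_1=26/5, alpha_2=11/3, alpha_3=7, alpha_4=9, alpha_5=8

obs 1: x=2 → posterior Dirichlet(11/5, 5/3, 4, 8, 5)
obs 2: x=4 → posterior Dirichlet(11/5, 5/3, 4, 8, 6)
obs 3: x=0 → posterior Dirichlet(16/5, 5/3, 4, 8, 6)
obs 4: x=2 → posterior Dirichlet(16/5, 5/3, 5, 8, 6)
obs 5: x=1 → posterior Dirichlet(16/5, 8/3, 5, 8, 6)
obs 6: x=2 → posterior Dirichlet(16/5, 8/3, 6, 8, 6)
obs 7: x=1 → posterior Dirichlet(16/5, 11/3, 6, 8, 6)
obs 8: x=3 → posterior Dirichlet(16/5, 11/3, 6, 9, 6)
obs 9: x=2 → posterior Dirichlet(16/5, 11/3, 7, 9, 6)
obs 10: x=0 → posterior Dirichlet(21/5, 11/3, 7, 9, 6)
obs 11: x=4 → posterior Dirichlet(21/5, 11/3, 7, 9, 7)
obs 12: x=4 → posterior Dirichlet(21/5, 11/3, 7, 9, 8)
obs 13: x=0 → posterior Dirichlet(26/5, 11/3, 7, 9, 8)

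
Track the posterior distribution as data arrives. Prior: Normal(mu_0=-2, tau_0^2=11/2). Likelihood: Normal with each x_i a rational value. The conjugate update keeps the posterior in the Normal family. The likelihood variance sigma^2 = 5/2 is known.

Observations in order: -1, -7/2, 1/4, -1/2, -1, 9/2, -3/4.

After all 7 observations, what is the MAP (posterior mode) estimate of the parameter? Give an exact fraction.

obs 1: x=-1 → posterior Normal(-21/16, 55/32)
obs 2: x=-7/2 → posterior Normal(-119/54, 55/54)
obs 3: x=1/4 → posterior Normal(-227/152, 55/76)
obs 4: x=-1/2 → posterior Normal(-249/196, 55/98)
obs 5: x=-1 → posterior Normal(-293/240, 11/24)
obs 6: x=9/2 → posterior Normal(-95/284, 55/142)
obs 7: x=-3/4 → posterior Normal(-16/41, 55/164)

-16/41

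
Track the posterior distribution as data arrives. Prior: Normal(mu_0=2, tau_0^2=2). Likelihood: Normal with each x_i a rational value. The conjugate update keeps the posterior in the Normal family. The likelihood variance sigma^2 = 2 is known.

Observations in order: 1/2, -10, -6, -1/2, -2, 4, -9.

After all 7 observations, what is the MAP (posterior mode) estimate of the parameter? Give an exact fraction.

obs 1: x=1/2 → posterior Normal(5/4, 1)
obs 2: x=-10 → posterior Normal(-5/2, 2/3)
obs 3: x=-6 → posterior Normal(-27/8, 1/2)
obs 4: x=-1/2 → posterior Normal(-14/5, 2/5)
obs 5: x=-2 → posterior Normal(-8/3, 1/3)
obs 6: x=4 → posterior Normal(-12/7, 2/7)
obs 7: x=-9 → posterior Normal(-21/8, 1/4)

-21/8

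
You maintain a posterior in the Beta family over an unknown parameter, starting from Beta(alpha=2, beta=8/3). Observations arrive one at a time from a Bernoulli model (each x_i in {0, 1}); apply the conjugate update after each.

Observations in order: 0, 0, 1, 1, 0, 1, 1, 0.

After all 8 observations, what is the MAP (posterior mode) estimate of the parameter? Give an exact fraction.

obs 1: x=0 → posterior Beta(2, 11/3)
obs 2: x=0 → posterior Beta(2, 14/3)
obs 3: x=1 → posterior Beta(3, 14/3)
obs 4: x=1 → posterior Beta(4, 14/3)
obs 5: x=0 → posterior Beta(4, 17/3)
obs 6: x=1 → posterior Beta(5, 17/3)
obs 7: x=1 → posterior Beta(6, 17/3)
obs 8: x=0 → posterior Beta(6, 20/3)

15/32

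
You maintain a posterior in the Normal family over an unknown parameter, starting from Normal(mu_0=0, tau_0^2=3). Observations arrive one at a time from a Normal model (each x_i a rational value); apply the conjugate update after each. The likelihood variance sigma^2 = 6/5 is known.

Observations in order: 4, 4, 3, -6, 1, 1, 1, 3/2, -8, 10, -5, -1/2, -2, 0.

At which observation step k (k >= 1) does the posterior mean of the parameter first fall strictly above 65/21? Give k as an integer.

k = 2

obs 1: x=4 → posterior Normal(20/7, 6/7)
obs 2: x=4 → posterior Normal(10/3, 1/2)
obs 3: x=3 → posterior Normal(55/17, 6/17)
obs 4: x=-6 → posterior Normal(25/22, 3/11)
obs 5: x=1 → posterior Normal(10/9, 2/9)
obs 6: x=1 → posterior Normal(35/32, 3/16)
obs 7: x=1 → posterior Normal(40/37, 6/37)
obs 8: x=3/2 → posterior Normal(95/84, 1/7)
obs 9: x=-8 → posterior Normal(15/94, 6/47)
obs 10: x=10 → posterior Normal(115/104, 3/26)
obs 11: x=-5 → posterior Normal(65/114, 2/19)
obs 12: x=-1/2 → posterior Normal(15/31, 3/31)
obs 13: x=-2 → posterior Normal(20/67, 6/67)
obs 14: x=0 → posterior Normal(5/18, 1/12)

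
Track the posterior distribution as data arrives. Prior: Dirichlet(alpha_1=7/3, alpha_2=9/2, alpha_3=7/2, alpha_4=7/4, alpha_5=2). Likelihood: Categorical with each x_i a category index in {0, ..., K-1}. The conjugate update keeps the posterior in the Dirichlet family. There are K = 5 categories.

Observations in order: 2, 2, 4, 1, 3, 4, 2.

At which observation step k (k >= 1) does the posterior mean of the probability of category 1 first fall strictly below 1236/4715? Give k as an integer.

obs 1: x=2 → posterior Dirichlet(7/3, 9/2, 9/2, 7/4, 2)
obs 2: x=2 → posterior Dirichlet(7/3, 9/2, 11/2, 7/4, 2)
obs 3: x=4 → posterior Dirichlet(7/3, 9/2, 11/2, 7/4, 3)
obs 4: x=1 → posterior Dirichlet(7/3, 11/2, 11/2, 7/4, 3)
obs 5: x=3 → posterior Dirichlet(7/3, 11/2, 11/2, 11/4, 3)
obs 6: x=4 → posterior Dirichlet(7/3, 11/2, 11/2, 11/4, 4)
obs 7: x=2 → posterior Dirichlet(7/3, 11/2, 13/2, 11/4, 4)

k = 7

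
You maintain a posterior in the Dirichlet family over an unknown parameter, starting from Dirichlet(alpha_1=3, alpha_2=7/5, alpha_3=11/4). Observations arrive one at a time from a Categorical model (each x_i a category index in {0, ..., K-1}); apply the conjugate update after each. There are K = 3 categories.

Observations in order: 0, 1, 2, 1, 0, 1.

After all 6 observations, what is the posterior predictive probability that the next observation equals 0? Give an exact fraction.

obs 1: x=0 → posterior Dirichlet(4, 7/5, 11/4)
obs 2: x=1 → posterior Dirichlet(4, 12/5, 11/4)
obs 3: x=2 → posterior Dirichlet(4, 12/5, 15/4)
obs 4: x=1 → posterior Dirichlet(4, 17/5, 15/4)
obs 5: x=0 → posterior Dirichlet(5, 17/5, 15/4)
obs 6: x=1 → posterior Dirichlet(5, 22/5, 15/4)

100/263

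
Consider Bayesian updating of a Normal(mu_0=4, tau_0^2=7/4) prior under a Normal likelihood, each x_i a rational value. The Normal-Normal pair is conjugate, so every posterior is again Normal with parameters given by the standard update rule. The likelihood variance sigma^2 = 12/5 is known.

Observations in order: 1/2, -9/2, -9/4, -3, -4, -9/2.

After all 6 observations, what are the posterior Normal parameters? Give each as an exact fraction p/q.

mu_0=-1717/1032, tau_0^2=14/43

obs 1: x=1/2 → posterior Normal(419/166, 84/83)
obs 2: x=-9/2 → posterior Normal(26/59, 42/59)
obs 3: x=-9/4 → posterior Normal(-107/612, 28/51)
obs 4: x=-3 → posterior Normal(-527/752, 21/47)
obs 5: x=-4 → posterior Normal(-1087/892, 84/223)
obs 6: x=-9/2 → posterior Normal(-1717/1032, 14/43)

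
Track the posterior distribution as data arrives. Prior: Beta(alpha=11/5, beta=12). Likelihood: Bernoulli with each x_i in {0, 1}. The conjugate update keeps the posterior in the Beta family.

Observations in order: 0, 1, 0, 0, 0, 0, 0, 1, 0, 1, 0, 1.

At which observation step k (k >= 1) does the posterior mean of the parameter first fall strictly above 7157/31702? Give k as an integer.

k = 12

obs 1: x=0 → posterior Beta(11/5, 13)
obs 2: x=1 → posterior Beta(16/5, 13)
obs 3: x=0 → posterior Beta(16/5, 14)
obs 4: x=0 → posterior Beta(16/5, 15)
obs 5: x=0 → posterior Beta(16/5, 16)
obs 6: x=0 → posterior Beta(16/5, 17)
obs 7: x=0 → posterior Beta(16/5, 18)
obs 8: x=1 → posterior Beta(21/5, 18)
obs 9: x=0 → posterior Beta(21/5, 19)
obs 10: x=1 → posterior Beta(26/5, 19)
obs 11: x=0 → posterior Beta(26/5, 20)
obs 12: x=1 → posterior Beta(31/5, 20)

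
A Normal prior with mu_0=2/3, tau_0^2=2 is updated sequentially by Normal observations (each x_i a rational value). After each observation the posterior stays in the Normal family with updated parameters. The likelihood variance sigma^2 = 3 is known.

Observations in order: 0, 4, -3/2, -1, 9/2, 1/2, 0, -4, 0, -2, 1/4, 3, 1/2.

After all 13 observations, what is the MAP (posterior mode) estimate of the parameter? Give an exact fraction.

obs 1: x=0 → posterior Normal(2/5, 6/5)
obs 2: x=4 → posterior Normal(10/7, 6/7)
obs 3: x=-3/2 → posterior Normal(7/9, 2/3)
obs 4: x=-1 → posterior Normal(5/11, 6/11)
obs 5: x=9/2 → posterior Normal(14/13, 6/13)
obs 6: x=1/2 → posterior Normal(1, 2/5)
obs 7: x=0 → posterior Normal(15/17, 6/17)
obs 8: x=-4 → posterior Normal(7/19, 6/19)
obs 9: x=0 → posterior Normal(1/3, 2/7)
obs 10: x=-2 → posterior Normal(3/23, 6/23)
obs 11: x=1/4 → posterior Normal(7/50, 6/25)
obs 12: x=3 → posterior Normal(19/54, 2/9)
obs 13: x=1/2 → posterior Normal(21/58, 6/29)

21/58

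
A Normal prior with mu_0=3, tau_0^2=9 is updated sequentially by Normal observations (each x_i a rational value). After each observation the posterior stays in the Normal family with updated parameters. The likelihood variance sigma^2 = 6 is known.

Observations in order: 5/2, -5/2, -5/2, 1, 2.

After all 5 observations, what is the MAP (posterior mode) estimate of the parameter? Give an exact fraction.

obs 1: x=5/2 → posterior Normal(27/10, 18/5)
obs 2: x=-5/2 → posterior Normal(3/4, 9/4)
obs 3: x=-5/2 → posterior Normal(-3/22, 18/11)
obs 4: x=1 → posterior Normal(3/28, 9/7)
obs 5: x=2 → posterior Normal(15/34, 18/17)

15/34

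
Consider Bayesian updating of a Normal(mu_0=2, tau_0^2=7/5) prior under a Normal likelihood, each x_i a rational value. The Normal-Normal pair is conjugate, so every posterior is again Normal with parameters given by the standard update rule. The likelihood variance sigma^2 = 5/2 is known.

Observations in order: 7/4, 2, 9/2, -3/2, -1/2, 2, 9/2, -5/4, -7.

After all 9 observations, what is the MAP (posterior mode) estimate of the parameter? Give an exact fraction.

obs 1: x=7/4 → posterior Normal(149/78, 35/39)
obs 2: x=2 → posterior Normal(205/106, 35/53)
obs 3: x=9/2 → posterior Normal(331/134, 35/67)
obs 4: x=-3/2 → posterior Normal(289/162, 35/81)
obs 5: x=-1/2 → posterior Normal(55/38, 7/19)
obs 6: x=2 → posterior Normal(331/218, 35/109)
obs 7: x=9/2 → posterior Normal(457/246, 35/123)
obs 8: x=-5/4 → posterior Normal(211/137, 35/137)
obs 9: x=-7 → posterior Normal(113/151, 35/151)

113/151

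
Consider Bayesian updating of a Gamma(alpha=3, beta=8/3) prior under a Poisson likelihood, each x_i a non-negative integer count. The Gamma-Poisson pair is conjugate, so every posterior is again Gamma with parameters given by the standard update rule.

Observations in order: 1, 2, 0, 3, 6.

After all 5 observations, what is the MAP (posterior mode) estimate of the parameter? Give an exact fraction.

42/23

obs 1: x=1 → posterior Gamma(4, 11/3)
obs 2: x=2 → posterior Gamma(6, 14/3)
obs 3: x=0 → posterior Gamma(6, 17/3)
obs 4: x=3 → posterior Gamma(9, 20/3)
obs 5: x=6 → posterior Gamma(15, 23/3)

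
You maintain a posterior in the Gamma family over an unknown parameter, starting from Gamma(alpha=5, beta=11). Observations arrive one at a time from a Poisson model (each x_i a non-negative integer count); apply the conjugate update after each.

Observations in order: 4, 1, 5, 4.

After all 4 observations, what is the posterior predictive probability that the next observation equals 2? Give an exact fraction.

obs 1: x=4 → posterior Gamma(9, 12)
obs 2: x=1 → posterior Gamma(10, 13)
obs 3: x=5 → posterior Gamma(15, 14)
obs 4: x=4 → posterior Gamma(19, 15)

2105995929050445556640625/9671406556917033397649408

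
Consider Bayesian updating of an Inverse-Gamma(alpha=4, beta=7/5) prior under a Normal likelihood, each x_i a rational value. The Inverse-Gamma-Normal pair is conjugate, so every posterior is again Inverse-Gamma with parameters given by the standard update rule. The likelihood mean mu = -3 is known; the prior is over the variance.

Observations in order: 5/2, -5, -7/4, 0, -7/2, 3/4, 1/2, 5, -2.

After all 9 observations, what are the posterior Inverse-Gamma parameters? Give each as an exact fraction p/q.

alpha=17/2, beta=5567/80

obs 1: x=5/2 → posterior Inverse-Gamma(9/2, 661/40)
obs 2: x=-5 → posterior Inverse-Gamma(5, 741/40)
obs 3: x=-7/4 → posterior Inverse-Gamma(11/2, 3089/160)
obs 4: x=0 → posterior Inverse-Gamma(6, 3809/160)
obs 5: x=-7/2 → posterior Inverse-Gamma(13/2, 3829/160)
obs 6: x=3/4 → posterior Inverse-Gamma(7, 2477/80)
obs 7: x=1/2 → posterior Inverse-Gamma(15/2, 2967/80)
obs 8: x=5 → posterior Inverse-Gamma(8, 5527/80)
obs 9: x=-2 → posterior Inverse-Gamma(17/2, 5567/80)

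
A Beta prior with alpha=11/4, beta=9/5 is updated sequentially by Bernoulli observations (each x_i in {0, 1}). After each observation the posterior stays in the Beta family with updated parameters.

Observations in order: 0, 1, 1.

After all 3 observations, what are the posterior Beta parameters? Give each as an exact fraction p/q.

obs 1: x=0 → posterior Beta(11/4, 14/5)
obs 2: x=1 → posterior Beta(15/4, 14/5)
obs 3: x=1 → posterior Beta(19/4, 14/5)

alpha=19/4, beta=14/5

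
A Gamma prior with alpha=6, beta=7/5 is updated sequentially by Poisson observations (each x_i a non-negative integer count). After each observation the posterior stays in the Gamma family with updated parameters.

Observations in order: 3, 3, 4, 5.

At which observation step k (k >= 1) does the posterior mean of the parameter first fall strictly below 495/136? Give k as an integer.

k = 2

obs 1: x=3 → posterior Gamma(9, 12/5)
obs 2: x=3 → posterior Gamma(12, 17/5)
obs 3: x=4 → posterior Gamma(16, 22/5)
obs 4: x=5 → posterior Gamma(21, 27/5)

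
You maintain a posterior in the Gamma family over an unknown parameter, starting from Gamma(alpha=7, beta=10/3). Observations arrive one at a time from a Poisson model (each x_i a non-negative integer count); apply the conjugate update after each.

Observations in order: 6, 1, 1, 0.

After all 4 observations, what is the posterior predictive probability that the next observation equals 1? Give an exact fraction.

1231920612138708467712/4656612873077392578125

obs 1: x=6 → posterior Gamma(13, 13/3)
obs 2: x=1 → posterior Gamma(14, 16/3)
obs 3: x=1 → posterior Gamma(15, 19/3)
obs 4: x=0 → posterior Gamma(15, 22/3)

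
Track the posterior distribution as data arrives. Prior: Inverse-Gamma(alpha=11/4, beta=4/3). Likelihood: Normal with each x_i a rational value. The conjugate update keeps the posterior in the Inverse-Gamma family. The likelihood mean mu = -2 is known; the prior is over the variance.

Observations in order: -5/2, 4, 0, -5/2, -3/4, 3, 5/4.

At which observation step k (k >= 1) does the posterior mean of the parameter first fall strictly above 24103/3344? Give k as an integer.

obs 1: x=-5/2 → posterior Inverse-Gamma(13/4, 35/24)
obs 2: x=4 → posterior Inverse-Gamma(15/4, 467/24)
obs 3: x=0 → posterior Inverse-Gamma(17/4, 515/24)
obs 4: x=-5/2 → posterior Inverse-Gamma(19/4, 259/12)
obs 5: x=-3/4 → posterior Inverse-Gamma(21/4, 2147/96)
obs 6: x=3 → posterior Inverse-Gamma(23/4, 3347/96)
obs 7: x=5/4 → posterior Inverse-Gamma(25/4, 1927/48)

k = 6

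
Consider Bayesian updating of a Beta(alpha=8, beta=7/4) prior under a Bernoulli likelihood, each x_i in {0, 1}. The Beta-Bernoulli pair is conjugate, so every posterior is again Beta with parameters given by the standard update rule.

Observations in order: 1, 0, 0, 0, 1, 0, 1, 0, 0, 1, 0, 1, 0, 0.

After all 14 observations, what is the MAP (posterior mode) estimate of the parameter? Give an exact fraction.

16/29

obs 1: x=1 → posterior Beta(9, 7/4)
obs 2: x=0 → posterior Beta(9, 11/4)
obs 3: x=0 → posterior Beta(9, 15/4)
obs 4: x=0 → posterior Beta(9, 19/4)
obs 5: x=1 → posterior Beta(10, 19/4)
obs 6: x=0 → posterior Beta(10, 23/4)
obs 7: x=1 → posterior Beta(11, 23/4)
obs 8: x=0 → posterior Beta(11, 27/4)
obs 9: x=0 → posterior Beta(11, 31/4)
obs 10: x=1 → posterior Beta(12, 31/4)
obs 11: x=0 → posterior Beta(12, 35/4)
obs 12: x=1 → posterior Beta(13, 35/4)
obs 13: x=0 → posterior Beta(13, 39/4)
obs 14: x=0 → posterior Beta(13, 43/4)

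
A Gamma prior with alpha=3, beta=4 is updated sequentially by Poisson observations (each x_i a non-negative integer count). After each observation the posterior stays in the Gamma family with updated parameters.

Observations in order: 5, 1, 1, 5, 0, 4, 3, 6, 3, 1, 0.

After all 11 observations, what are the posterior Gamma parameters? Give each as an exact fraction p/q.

obs 1: x=5 → posterior Gamma(8, 5)
obs 2: x=1 → posterior Gamma(9, 6)
obs 3: x=1 → posterior Gamma(10, 7)
obs 4: x=5 → posterior Gamma(15, 8)
obs 5: x=0 → posterior Gamma(15, 9)
obs 6: x=4 → posterior Gamma(19, 10)
obs 7: x=3 → posterior Gamma(22, 11)
obs 8: x=6 → posterior Gamma(28, 12)
obs 9: x=3 → posterior Gamma(31, 13)
obs 10: x=1 → posterior Gamma(32, 14)
obs 11: x=0 → posterior Gamma(32, 15)

alpha=32, beta=15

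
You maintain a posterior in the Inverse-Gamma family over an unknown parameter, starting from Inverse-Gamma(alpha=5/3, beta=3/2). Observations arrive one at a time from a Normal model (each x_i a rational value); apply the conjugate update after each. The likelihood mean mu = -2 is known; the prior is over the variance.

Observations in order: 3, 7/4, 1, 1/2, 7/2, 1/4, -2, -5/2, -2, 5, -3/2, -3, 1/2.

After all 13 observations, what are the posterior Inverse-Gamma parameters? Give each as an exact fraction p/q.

obs 1: x=3 → posterior Inverse-Gamma(13/6, 14)
obs 2: x=7/4 → posterior Inverse-Gamma(8/3, 673/32)
obs 3: x=1 → posterior Inverse-Gamma(19/6, 817/32)
obs 4: x=1/2 → posterior Inverse-Gamma(11/3, 917/32)
obs 5: x=7/2 → posterior Inverse-Gamma(25/6, 1401/32)
obs 6: x=1/4 → posterior Inverse-Gamma(14/3, 741/16)
obs 7: x=-2 → posterior Inverse-Gamma(31/6, 741/16)
obs 8: x=-5/2 → posterior Inverse-Gamma(17/3, 743/16)
obs 9: x=-2 → posterior Inverse-Gamma(37/6, 743/16)
obs 10: x=5 → posterior Inverse-Gamma(20/3, 1135/16)
obs 11: x=-3/2 → posterior Inverse-Gamma(43/6, 1137/16)
obs 12: x=-3 → posterior Inverse-Gamma(23/3, 1145/16)
obs 13: x=1/2 → posterior Inverse-Gamma(49/6, 1195/16)

alpha=49/6, beta=1195/16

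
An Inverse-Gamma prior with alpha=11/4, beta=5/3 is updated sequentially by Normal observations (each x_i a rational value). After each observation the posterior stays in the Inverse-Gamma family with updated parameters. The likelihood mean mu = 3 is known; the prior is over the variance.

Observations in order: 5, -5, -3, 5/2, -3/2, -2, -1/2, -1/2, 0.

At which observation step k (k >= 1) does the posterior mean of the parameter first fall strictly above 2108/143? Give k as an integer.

obs 1: x=5 → posterior Inverse-Gamma(13/4, 11/3)
obs 2: x=-5 → posterior Inverse-Gamma(15/4, 107/3)
obs 3: x=-3 → posterior Inverse-Gamma(17/4, 161/3)
obs 4: x=5/2 → posterior Inverse-Gamma(19/4, 1291/24)
obs 5: x=-3/2 → posterior Inverse-Gamma(21/4, 767/12)
obs 6: x=-2 → posterior Inverse-Gamma(23/4, 917/12)
obs 7: x=-1/2 → posterior Inverse-Gamma(25/4, 1981/24)
obs 8: x=-1/2 → posterior Inverse-Gamma(27/4, 266/3)
obs 9: x=0 → posterior Inverse-Gamma(29/4, 559/6)

k = 3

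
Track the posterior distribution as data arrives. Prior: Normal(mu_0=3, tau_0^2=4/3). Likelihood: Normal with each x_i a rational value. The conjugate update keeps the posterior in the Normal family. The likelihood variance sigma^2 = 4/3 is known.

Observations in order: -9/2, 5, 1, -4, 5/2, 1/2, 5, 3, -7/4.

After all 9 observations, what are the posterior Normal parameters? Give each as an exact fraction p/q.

mu_0=39/40, tau_0^2=2/15

obs 1: x=-9/2 → posterior Normal(-3/4, 2/3)
obs 2: x=5 → posterior Normal(7/6, 4/9)
obs 3: x=1 → posterior Normal(9/8, 1/3)
obs 4: x=-4 → posterior Normal(1/10, 4/15)
obs 5: x=5/2 → posterior Normal(1/2, 2/9)
obs 6: x=1/2 → posterior Normal(1/2, 4/21)
obs 7: x=5 → posterior Normal(17/16, 1/6)
obs 8: x=3 → posterior Normal(23/18, 4/27)
obs 9: x=-7/4 → posterior Normal(39/40, 2/15)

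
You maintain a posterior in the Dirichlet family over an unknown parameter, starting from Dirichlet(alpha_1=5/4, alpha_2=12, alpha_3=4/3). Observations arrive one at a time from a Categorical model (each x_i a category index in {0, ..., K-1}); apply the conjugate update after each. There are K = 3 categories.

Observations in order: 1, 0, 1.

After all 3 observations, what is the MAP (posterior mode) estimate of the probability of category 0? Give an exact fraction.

3/35

obs 1: x=1 → posterior Dirichlet(5/4, 13, 4/3)
obs 2: x=0 → posterior Dirichlet(9/4, 13, 4/3)
obs 3: x=1 → posterior Dirichlet(9/4, 14, 4/3)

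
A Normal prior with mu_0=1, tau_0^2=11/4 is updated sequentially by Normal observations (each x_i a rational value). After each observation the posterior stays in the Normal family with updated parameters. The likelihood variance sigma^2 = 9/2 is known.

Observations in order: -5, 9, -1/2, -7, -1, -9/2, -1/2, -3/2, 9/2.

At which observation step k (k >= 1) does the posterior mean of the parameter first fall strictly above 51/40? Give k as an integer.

k = 2

obs 1: x=-5 → posterior Normal(-37/29, 99/58)
obs 2: x=9 → posterior Normal(31/20, 99/80)
obs 3: x=-1/2 → posterior Normal(113/102, 33/34)
obs 4: x=-7 → posterior Normal(-41/124, 99/124)
obs 5: x=-1 → posterior Normal(-63/146, 99/146)
obs 6: x=-9/2 → posterior Normal(-27/28, 33/56)
obs 7: x=-1/2 → posterior Normal(-173/190, 99/190)
obs 8: x=-3/2 → posterior Normal(-103/106, 99/212)
obs 9: x=9/2 → posterior Normal(-107/234, 11/26)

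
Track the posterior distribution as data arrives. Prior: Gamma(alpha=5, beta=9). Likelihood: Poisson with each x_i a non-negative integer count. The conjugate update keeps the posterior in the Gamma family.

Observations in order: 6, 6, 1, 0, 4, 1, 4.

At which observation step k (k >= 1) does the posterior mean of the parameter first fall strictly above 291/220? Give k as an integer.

obs 1: x=6 → posterior Gamma(11, 10)
obs 2: x=6 → posterior Gamma(17, 11)
obs 3: x=1 → posterior Gamma(18, 12)
obs 4: x=0 → posterior Gamma(18, 13)
obs 5: x=4 → posterior Gamma(22, 14)
obs 6: x=1 → posterior Gamma(23, 15)
obs 7: x=4 → posterior Gamma(27, 16)

k = 2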